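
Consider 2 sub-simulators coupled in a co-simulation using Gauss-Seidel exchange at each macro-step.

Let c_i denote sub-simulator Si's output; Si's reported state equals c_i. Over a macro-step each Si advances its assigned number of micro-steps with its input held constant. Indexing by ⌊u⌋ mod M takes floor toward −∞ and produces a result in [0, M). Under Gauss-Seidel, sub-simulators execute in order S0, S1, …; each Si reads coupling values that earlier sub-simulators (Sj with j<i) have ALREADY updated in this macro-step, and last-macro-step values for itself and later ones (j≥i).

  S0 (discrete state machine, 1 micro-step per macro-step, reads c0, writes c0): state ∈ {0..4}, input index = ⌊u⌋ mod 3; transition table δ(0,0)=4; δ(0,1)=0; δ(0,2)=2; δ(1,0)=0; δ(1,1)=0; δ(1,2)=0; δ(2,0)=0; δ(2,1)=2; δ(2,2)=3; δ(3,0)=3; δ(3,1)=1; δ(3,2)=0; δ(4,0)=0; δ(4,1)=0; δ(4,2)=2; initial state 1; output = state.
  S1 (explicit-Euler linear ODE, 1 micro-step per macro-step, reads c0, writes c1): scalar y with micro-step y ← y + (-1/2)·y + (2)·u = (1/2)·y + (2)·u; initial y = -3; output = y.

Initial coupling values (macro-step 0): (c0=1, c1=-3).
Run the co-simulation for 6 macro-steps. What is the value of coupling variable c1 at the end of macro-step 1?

c1 at macro-step 1 = -3/2

macro 1: S0 reads c0=1 → after 1×micro: 0; S1 reads c0=0 → after 1×micro: -3/2 ⇒ (c0=0, c1=-3/2)
macro 2: S0 reads c0=0 → after 1×micro: 4; S1 reads c0=4 → after 1×micro: 29/4 ⇒ (c0=4, c1=29/4)
macro 3: S0 reads c0=4 → after 1×micro: 0; S1 reads c0=0 → after 1×micro: 29/8 ⇒ (c0=0, c1=29/8)
macro 4: S0 reads c0=0 → after 1×micro: 4; S1 reads c0=4 → after 1×micro: 157/16 ⇒ (c0=4, c1=157/16)
macro 5: S0 reads c0=4 → after 1×micro: 0; S1 reads c0=0 → after 1×micro: 157/32 ⇒ (c0=0, c1=157/32)
macro 6: S0 reads c0=0 → after 1×micro: 4; S1 reads c0=4 → after 1×micro: 669/64 ⇒ (c0=4, c1=669/64)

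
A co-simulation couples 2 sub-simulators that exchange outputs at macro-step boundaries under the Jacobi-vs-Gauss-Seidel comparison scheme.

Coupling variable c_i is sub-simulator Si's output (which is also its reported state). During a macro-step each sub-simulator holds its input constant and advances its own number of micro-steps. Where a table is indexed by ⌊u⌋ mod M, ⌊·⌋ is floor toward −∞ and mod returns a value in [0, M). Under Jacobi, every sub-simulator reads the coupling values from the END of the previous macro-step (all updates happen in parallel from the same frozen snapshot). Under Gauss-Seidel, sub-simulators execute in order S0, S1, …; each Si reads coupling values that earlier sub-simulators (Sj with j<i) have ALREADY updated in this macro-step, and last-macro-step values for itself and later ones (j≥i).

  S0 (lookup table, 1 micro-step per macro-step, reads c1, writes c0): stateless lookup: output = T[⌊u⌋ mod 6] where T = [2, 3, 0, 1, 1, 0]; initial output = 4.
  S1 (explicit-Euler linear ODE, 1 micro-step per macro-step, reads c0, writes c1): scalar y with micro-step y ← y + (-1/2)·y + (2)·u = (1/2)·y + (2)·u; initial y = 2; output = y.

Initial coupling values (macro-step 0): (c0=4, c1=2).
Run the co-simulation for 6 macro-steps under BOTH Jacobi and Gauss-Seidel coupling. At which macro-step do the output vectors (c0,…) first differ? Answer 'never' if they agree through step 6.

first divergence at macro-step: 1

[Jacobi] macro 1: S0 reads c1=2 → after 1×micro: 0; S1 reads c0=4 → after 1×micro: 9 ⇒ (c0=0, c1=9)
[Jacobi] macro 2: S0 reads c1=9 → after 1×micro: 1; S1 reads c0=0 → after 1×micro: 9/2 ⇒ (c0=1, c1=9/2)
[Jacobi] macro 3: S0 reads c1=9/2 → after 1×micro: 1; S1 reads c0=1 → after 1×micro: 17/4 ⇒ (c0=1, c1=17/4)
[Jacobi] macro 4: S0 reads c1=17/4 → after 1×micro: 1; S1 reads c0=1 → after 1×micro: 33/8 ⇒ (c0=1, c1=33/8)
[Jacobi] macro 5: S0 reads c1=33/8 → after 1×micro: 1; S1 reads c0=1 → after 1×micro: 65/16 ⇒ (c0=1, c1=65/16)
[Jacobi] macro 6: S0 reads c1=65/16 → after 1×micro: 1; S1 reads c0=1 → after 1×micro: 129/32 ⇒ (c0=1, c1=129/32)
[Gauss-Seidel] macro 1: S0 reads c1=2 → after 1×micro: 0; S1 reads c0=0 → after 1×micro: 1 ⇒ (c0=0, c1=1)
[Gauss-Seidel] macro 2: S0 reads c1=1 → after 1×micro: 3; S1 reads c0=3 → after 1×micro: 13/2 ⇒ (c0=3, c1=13/2)
[Gauss-Seidel] macro 3: S0 reads c1=13/2 → after 1×micro: 2; S1 reads c0=2 → after 1×micro: 29/4 ⇒ (c0=2, c1=29/4)
[Gauss-Seidel] macro 4: S0 reads c1=29/4 → after 1×micro: 3; S1 reads c0=3 → after 1×micro: 77/8 ⇒ (c0=3, c1=77/8)
[Gauss-Seidel] macro 5: S0 reads c1=77/8 → after 1×micro: 1; S1 reads c0=1 → after 1×micro: 109/16 ⇒ (c0=1, c1=109/16)
[Gauss-Seidel] macro 6: S0 reads c1=109/16 → after 1×micro: 2; S1 reads c0=2 → after 1×micro: 237/32 ⇒ (c0=2, c1=237/32)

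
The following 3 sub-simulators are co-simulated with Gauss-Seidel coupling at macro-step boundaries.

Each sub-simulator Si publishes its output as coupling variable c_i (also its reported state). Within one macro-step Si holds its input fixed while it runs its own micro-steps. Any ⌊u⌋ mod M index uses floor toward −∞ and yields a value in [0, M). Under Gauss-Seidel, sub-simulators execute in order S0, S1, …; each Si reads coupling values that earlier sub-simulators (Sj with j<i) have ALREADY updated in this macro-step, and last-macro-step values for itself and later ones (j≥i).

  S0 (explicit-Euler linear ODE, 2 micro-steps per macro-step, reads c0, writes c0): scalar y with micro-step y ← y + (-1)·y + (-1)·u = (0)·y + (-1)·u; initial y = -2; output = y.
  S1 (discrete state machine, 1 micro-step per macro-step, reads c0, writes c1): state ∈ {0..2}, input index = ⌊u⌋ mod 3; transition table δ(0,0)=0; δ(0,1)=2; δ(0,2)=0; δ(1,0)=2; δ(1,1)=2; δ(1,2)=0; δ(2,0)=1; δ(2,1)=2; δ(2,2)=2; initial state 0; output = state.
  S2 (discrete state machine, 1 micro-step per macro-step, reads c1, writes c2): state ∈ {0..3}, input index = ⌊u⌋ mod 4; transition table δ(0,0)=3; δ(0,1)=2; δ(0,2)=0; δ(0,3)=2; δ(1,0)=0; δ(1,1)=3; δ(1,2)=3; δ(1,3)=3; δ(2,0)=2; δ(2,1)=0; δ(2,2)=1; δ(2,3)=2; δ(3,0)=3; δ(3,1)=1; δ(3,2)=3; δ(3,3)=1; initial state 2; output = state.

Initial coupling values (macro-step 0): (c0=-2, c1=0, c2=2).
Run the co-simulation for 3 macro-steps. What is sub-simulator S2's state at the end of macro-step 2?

S2 state at macro-step 2 = 1

macro 1: S0 reads c0=-2 → after 2×micro: 2; S1 reads c0=2 → after 1×micro: 0; S2 reads c1=0 → after 1×micro: 2 ⇒ (c0=2, c1=0, c2=2)
macro 2: S0 reads c0=2 → after 2×micro: -2; S1 reads c0=-2 → after 1×micro: 2; S2 reads c1=2 → after 1×micro: 1 ⇒ (c0=-2, c1=2, c2=1)
macro 3: S0 reads c0=-2 → after 2×micro: 2; S1 reads c0=2 → after 1×micro: 2; S2 reads c1=2 → after 1×micro: 3 ⇒ (c0=2, c1=2, c2=3)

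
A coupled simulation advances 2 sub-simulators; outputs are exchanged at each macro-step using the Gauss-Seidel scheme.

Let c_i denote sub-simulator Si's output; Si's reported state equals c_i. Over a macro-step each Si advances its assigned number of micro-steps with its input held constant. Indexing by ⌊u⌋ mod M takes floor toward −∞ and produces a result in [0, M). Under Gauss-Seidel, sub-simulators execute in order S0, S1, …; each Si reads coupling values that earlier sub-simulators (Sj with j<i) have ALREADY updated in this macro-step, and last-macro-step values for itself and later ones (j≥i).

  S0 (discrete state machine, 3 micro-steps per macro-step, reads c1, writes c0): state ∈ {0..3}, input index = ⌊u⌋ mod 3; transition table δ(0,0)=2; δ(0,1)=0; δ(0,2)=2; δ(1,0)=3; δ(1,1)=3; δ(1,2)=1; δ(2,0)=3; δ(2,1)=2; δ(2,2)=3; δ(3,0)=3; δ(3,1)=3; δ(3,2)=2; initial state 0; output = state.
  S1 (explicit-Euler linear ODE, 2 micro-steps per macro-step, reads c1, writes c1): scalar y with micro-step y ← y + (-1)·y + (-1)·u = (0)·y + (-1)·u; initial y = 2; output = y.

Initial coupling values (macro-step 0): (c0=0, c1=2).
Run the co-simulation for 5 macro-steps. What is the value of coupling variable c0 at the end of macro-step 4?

macro 1: S0 reads c1=2 → after 3×micro: 2; S1 reads c1=2 → after 2×micro: -2 ⇒ (c0=2, c1=-2)
macro 2: S0 reads c1=-2 → after 3×micro: 2; S1 reads c1=-2 → after 2×micro: 2 ⇒ (c0=2, c1=2)
macro 3: S0 reads c1=2 → after 3×micro: 3; S1 reads c1=2 → after 2×micro: -2 ⇒ (c0=3, c1=-2)
macro 4: S0 reads c1=-2 → after 3×micro: 3; S1 reads c1=-2 → after 2×micro: 2 ⇒ (c0=3, c1=2)
macro 5: S0 reads c1=2 → after 3×micro: 2; S1 reads c1=2 → after 2×micro: -2 ⇒ (c0=2, c1=-2)

c0 at macro-step 4 = 3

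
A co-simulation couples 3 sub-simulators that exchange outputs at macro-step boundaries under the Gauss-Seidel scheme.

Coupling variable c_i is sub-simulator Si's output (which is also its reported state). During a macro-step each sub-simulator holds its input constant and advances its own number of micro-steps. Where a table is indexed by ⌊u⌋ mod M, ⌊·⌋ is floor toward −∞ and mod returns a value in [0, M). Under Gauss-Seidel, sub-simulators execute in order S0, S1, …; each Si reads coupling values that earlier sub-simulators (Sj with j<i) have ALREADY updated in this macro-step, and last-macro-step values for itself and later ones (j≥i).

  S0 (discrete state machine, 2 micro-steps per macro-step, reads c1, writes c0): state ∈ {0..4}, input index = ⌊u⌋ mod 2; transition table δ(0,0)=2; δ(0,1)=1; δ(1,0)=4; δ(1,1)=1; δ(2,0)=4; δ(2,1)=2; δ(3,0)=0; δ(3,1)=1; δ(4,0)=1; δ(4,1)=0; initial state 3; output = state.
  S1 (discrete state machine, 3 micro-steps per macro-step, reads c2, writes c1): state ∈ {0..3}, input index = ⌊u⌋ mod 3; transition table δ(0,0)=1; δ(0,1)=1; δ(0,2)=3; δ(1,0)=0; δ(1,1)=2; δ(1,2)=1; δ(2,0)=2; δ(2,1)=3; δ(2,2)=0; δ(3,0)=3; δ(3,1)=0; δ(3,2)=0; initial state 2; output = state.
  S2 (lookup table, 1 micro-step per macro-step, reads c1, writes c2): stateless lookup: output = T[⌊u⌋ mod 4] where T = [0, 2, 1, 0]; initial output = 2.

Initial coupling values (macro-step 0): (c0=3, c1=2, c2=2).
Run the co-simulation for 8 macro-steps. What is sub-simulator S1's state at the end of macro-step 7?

S1 state at macro-step 7 = 1

macro 1: S0 reads c1=2 → after 2×micro: 2; S1 reads c2=2 → after 3×micro: 0; S2 reads c1=0 → after 1×micro: 0 ⇒ (c0=2, c1=0, c2=0)
macro 2: S0 reads c1=0 → after 2×micro: 1; S1 reads c2=0 → after 3×micro: 1; S2 reads c1=1 → after 1×micro: 2 ⇒ (c0=1, c1=1, c2=2)
macro 3: S0 reads c1=1 → after 2×micro: 1; S1 reads c2=2 → after 3×micro: 1; S2 reads c1=1 → after 1×micro: 2 ⇒ (c0=1, c1=1, c2=2)
macro 4: S0 reads c1=1 → after 2×micro: 1; S1 reads c2=2 → after 3×micro: 1; S2 reads c1=1 → after 1×micro: 2 ⇒ (c0=1, c1=1, c2=2)
macro 5: S0 reads c1=1 → after 2×micro: 1; S1 reads c2=2 → after 3×micro: 1; S2 reads c1=1 → after 1×micro: 2 ⇒ (c0=1, c1=1, c2=2)
macro 6: S0 reads c1=1 → after 2×micro: 1; S1 reads c2=2 → after 3×micro: 1; S2 reads c1=1 → after 1×micro: 2 ⇒ (c0=1, c1=1, c2=2)
macro 7: S0 reads c1=1 → after 2×micro: 1; S1 reads c2=2 → after 3×micro: 1; S2 reads c1=1 → after 1×micro: 2 ⇒ (c0=1, c1=1, c2=2)
macro 8: S0 reads c1=1 → after 2×micro: 1; S1 reads c2=2 → after 3×micro: 1; S2 reads c1=1 → after 1×micro: 2 ⇒ (c0=1, c1=1, c2=2)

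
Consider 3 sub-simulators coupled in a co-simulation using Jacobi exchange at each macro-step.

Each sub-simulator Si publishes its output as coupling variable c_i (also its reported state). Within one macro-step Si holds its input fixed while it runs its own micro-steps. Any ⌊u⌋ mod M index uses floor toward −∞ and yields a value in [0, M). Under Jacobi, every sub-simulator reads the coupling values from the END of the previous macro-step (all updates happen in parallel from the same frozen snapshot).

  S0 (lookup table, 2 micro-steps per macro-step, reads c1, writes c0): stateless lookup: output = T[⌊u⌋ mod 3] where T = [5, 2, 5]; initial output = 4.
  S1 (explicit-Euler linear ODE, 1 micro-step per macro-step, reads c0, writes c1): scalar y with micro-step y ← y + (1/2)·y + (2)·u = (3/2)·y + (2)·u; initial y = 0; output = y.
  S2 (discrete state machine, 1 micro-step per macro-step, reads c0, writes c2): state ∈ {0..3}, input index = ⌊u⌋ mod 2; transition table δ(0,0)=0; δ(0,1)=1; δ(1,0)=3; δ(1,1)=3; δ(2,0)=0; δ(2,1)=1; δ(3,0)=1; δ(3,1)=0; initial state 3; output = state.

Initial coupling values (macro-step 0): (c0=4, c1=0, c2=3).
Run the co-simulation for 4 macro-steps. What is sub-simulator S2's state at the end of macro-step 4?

S2 state at macro-step 4 = 0

macro 1: S0 reads c1=0 → after 2×micro: 5; S1 reads c0=4 → after 1×micro: 8; S2 reads c0=4 → after 1×micro: 1 ⇒ (c0=5, c1=8, c2=1)
macro 2: S0 reads c1=8 → after 2×micro: 5; S1 reads c0=5 → after 1×micro: 22; S2 reads c0=5 → after 1×micro: 3 ⇒ (c0=5, c1=22, c2=3)
macro 3: S0 reads c1=22 → after 2×micro: 2; S1 reads c0=5 → after 1×micro: 43; S2 reads c0=5 → after 1×micro: 0 ⇒ (c0=2, c1=43, c2=0)
macro 4: S0 reads c1=43 → after 2×micro: 2; S1 reads c0=2 → after 1×micro: 137/2; S2 reads c0=2 → after 1×micro: 0 ⇒ (c0=2, c1=137/2, c2=0)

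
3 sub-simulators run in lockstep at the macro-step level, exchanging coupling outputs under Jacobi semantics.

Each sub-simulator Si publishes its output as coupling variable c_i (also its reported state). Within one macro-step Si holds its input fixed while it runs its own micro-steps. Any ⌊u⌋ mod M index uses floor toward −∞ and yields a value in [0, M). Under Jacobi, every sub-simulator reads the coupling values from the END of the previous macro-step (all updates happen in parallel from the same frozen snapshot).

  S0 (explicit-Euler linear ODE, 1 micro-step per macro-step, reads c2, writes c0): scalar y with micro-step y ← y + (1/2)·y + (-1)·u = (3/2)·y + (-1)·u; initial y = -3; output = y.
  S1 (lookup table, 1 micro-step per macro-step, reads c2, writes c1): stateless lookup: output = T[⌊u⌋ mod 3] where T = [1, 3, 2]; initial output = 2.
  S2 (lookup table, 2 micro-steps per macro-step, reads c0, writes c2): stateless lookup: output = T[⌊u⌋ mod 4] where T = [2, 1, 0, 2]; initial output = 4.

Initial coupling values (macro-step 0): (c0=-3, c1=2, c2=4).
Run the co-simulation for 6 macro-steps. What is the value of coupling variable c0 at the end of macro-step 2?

macro 1: S0 reads c2=4 → after 1×micro: -17/2; S1 reads c2=4 → after 1×micro: 3; S2 reads c0=-3 → after 2×micro: 1 ⇒ (c0=-17/2, c1=3, c2=1)
macro 2: S0 reads c2=1 → after 1×micro: -55/4; S1 reads c2=1 → after 1×micro: 3; S2 reads c0=-17/2 → after 2×micro: 2 ⇒ (c0=-55/4, c1=3, c2=2)
macro 3: S0 reads c2=2 → after 1×micro: -181/8; S1 reads c2=2 → after 1×micro: 2; S2 reads c0=-55/4 → after 2×micro: 0 ⇒ (c0=-181/8, c1=2, c2=0)
macro 4: S0 reads c2=0 → after 1×micro: -543/16; S1 reads c2=0 → after 1×micro: 1; S2 reads c0=-181/8 → after 2×micro: 1 ⇒ (c0=-543/16, c1=1, c2=1)
macro 5: S0 reads c2=1 → after 1×micro: -1661/32; S1 reads c2=1 → after 1×micro: 3; S2 reads c0=-543/16 → after 2×micro: 0 ⇒ (c0=-1661/32, c1=3, c2=0)
macro 6: S0 reads c2=0 → after 1×micro: -4983/64; S1 reads c2=0 → after 1×micro: 1; S2 reads c0=-1661/32 → after 2×micro: 2 ⇒ (c0=-4983/64, c1=1, c2=2)

c0 at macro-step 2 = -55/4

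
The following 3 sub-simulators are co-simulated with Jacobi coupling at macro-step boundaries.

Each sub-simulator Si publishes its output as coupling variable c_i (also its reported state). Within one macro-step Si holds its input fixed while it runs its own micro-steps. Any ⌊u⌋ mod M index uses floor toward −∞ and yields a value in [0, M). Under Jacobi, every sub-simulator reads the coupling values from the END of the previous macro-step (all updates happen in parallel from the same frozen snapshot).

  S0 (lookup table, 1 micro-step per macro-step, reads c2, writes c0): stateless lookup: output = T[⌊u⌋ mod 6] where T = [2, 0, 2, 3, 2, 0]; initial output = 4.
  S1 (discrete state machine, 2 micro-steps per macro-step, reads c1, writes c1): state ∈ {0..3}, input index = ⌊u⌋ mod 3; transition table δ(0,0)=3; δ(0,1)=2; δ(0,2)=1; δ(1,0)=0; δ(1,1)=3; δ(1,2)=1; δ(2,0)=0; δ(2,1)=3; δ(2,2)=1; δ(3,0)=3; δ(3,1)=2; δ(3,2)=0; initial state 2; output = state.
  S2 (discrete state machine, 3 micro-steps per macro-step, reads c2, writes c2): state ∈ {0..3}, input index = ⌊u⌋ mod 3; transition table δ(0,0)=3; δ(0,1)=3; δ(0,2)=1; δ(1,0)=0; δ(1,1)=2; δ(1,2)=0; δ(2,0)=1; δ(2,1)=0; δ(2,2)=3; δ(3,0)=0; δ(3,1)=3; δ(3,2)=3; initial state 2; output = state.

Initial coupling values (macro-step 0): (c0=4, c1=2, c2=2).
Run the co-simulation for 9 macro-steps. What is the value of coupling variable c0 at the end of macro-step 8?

c0 at macro-step 8 = 3

macro 1: S0 reads c2=2 → after 1×micro: 2; S1 reads c1=2 → after 2×micro: 1; S2 reads c2=2 → after 3×micro: 3 ⇒ (c0=2, c1=1, c2=3)
macro 2: S0 reads c2=3 → after 1×micro: 3; S1 reads c1=1 → after 2×micro: 2; S2 reads c2=3 → after 3×micro: 0 ⇒ (c0=3, c1=2, c2=0)
macro 3: S0 reads c2=0 → after 1×micro: 2; S1 reads c1=2 → after 2×micro: 1; S2 reads c2=0 → after 3×micro: 3 ⇒ (c0=2, c1=1, c2=3)
macro 4: S0 reads c2=3 → after 1×micro: 3; S1 reads c1=1 → after 2×micro: 2; S2 reads c2=3 → after 3×micro: 0 ⇒ (c0=3, c1=2, c2=0)
macro 5: S0 reads c2=0 → after 1×micro: 2; S1 reads c1=2 → after 2×micro: 1; S2 reads c2=0 → after 3×micro: 3 ⇒ (c0=2, c1=1, c2=3)
macro 6: S0 reads c2=3 → after 1×micro: 3; S1 reads c1=1 → after 2×micro: 2; S2 reads c2=3 → after 3×micro: 0 ⇒ (c0=3, c1=2, c2=0)
macro 7: S0 reads c2=0 → after 1×micro: 2; S1 reads c1=2 → after 2×micro: 1; S2 reads c2=0 → after 3×micro: 3 ⇒ (c0=2, c1=1, c2=3)
macro 8: S0 reads c2=3 → after 1×micro: 3; S1 reads c1=1 → after 2×micro: 2; S2 reads c2=3 → after 3×micro: 0 ⇒ (c0=3, c1=2, c2=0)
macro 9: S0 reads c2=0 → after 1×micro: 2; S1 reads c1=2 → after 2×micro: 1; S2 reads c2=0 → after 3×micro: 3 ⇒ (c0=2, c1=1, c2=3)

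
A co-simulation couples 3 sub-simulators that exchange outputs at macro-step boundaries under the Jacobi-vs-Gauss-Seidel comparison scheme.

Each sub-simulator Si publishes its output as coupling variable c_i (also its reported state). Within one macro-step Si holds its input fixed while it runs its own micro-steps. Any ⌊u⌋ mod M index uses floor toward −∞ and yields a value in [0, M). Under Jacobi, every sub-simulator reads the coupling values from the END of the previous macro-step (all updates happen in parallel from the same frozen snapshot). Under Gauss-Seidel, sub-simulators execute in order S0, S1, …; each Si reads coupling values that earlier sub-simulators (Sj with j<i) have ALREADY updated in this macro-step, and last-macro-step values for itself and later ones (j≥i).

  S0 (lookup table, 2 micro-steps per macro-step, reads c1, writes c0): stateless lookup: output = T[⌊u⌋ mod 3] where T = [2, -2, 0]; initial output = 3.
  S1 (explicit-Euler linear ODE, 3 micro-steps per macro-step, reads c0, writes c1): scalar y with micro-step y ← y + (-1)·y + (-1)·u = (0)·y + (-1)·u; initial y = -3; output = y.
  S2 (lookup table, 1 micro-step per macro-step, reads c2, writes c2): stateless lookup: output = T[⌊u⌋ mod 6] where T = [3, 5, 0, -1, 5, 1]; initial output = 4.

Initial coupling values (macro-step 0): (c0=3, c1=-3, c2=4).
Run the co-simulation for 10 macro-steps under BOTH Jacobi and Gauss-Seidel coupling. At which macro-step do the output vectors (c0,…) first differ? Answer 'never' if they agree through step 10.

[Jacobi] macro 1: S0 reads c1=-3 → after 2×micro: 2; S1 reads c0=3 → after 3×micro: -3; S2 reads c2=4 → after 1×micro: 5 ⇒ (c0=2, c1=-3, c2=5)
[Jacobi] macro 2: S0 reads c1=-3 → after 2×micro: 2; S1 reads c0=2 → after 3×micro: -2; S2 reads c2=5 → after 1×micro: 1 ⇒ (c0=2, c1=-2, c2=1)
[Jacobi] macro 3: S0 reads c1=-2 → after 2×micro: -2; S1 reads c0=2 → after 3×micro: -2; S2 reads c2=1 → after 1×micro: 5 ⇒ (c0=-2, c1=-2, c2=5)
[Jacobi] macro 4: S0 reads c1=-2 → after 2×micro: -2; S1 reads c0=-2 → after 3×micro: 2; S2 reads c2=5 → after 1×micro: 1 ⇒ (c0=-2, c1=2, c2=1)
[Jacobi] macro 5: S0 reads c1=2 → after 2×micro: 0; S1 reads c0=-2 → after 3×micro: 2; S2 reads c2=1 → after 1×micro: 5 ⇒ (c0=0, c1=2, c2=5)
[Jacobi] macro 6: S0 reads c1=2 → after 2×micro: 0; S1 reads c0=0 → after 3×micro: 0; S2 reads c2=5 → after 1×micro: 1 ⇒ (c0=0, c1=0, c2=1)
[Jacobi] macro 7: S0 reads c1=0 → after 2×micro: 2; S1 reads c0=0 → after 3×micro: 0; S2 reads c2=1 → after 1×micro: 5 ⇒ (c0=2, c1=0, c2=5)
[Jacobi] macro 8: S0 reads c1=0 → after 2×micro: 2; S1 reads c0=2 → after 3×micro: -2; S2 reads c2=5 → after 1×micro: 1 ⇒ (c0=2, c1=-2, c2=1)
[Jacobi] macro 9: S0 reads c1=-2 → after 2×micro: -2; S1 reads c0=2 → after 3×micro: -2; S2 reads c2=1 → after 1×micro: 5 ⇒ (c0=-2, c1=-2, c2=5)
[Jacobi] macro 10: S0 reads c1=-2 → after 2×micro: -2; S1 reads c0=-2 → after 3×micro: 2; S2 reads c2=5 → after 1×micro: 1 ⇒ (c0=-2, c1=2, c2=1)
[Gauss-Seidel] macro 1: S0 reads c1=-3 → after 2×micro: 2; S1 reads c0=2 → after 3×micro: -2; S2 reads c2=4 → after 1×micro: 5 ⇒ (c0=2, c1=-2, c2=5)
[Gauss-Seidel] macro 2: S0 reads c1=-2 → after 2×micro: -2; S1 reads c0=-2 → after 3×micro: 2; S2 reads c2=5 → after 1×micro: 1 ⇒ (c0=-2, c1=2, c2=1)
[Gauss-Seidel] macro 3: S0 reads c1=2 → after 2×micro: 0; S1 reads c0=0 → after 3×micro: 0; S2 reads c2=1 → after 1×micro: 5 ⇒ (c0=0, c1=0, c2=5)
[Gauss-Seidel] macro 4: S0 reads c1=0 → after 2×micro: 2; S1 reads c0=2 → after 3×micro: -2; S2 reads c2=5 → after 1×micro: 1 ⇒ (c0=2, c1=-2, c2=1)
[Gauss-Seidel] macro 5: S0 reads c1=-2 → after 2×micro: -2; S1 reads c0=-2 → after 3×micro: 2; S2 reads c2=1 → after 1×micro: 5 ⇒ (c0=-2, c1=2, c2=5)
[Gauss-Seidel] macro 6: S0 reads c1=2 → after 2×micro: 0; S1 reads c0=0 → after 3×micro: 0; S2 reads c2=5 → after 1×micro: 1 ⇒ (c0=0, c1=0, c2=1)
[Gauss-Seidel] macro 7: S0 reads c1=0 → after 2×micro: 2; S1 reads c0=2 → after 3×micro: -2; S2 reads c2=1 → after 1×micro: 5 ⇒ (c0=2, c1=-2, c2=5)
[Gauss-Seidel] macro 8: S0 reads c1=-2 → after 2×micro: -2; S1 reads c0=-2 → after 3×micro: 2; S2 reads c2=5 → after 1×micro: 1 ⇒ (c0=-2, c1=2, c2=1)
[Gauss-Seidel] macro 9: S0 reads c1=2 → after 2×micro: 0; S1 reads c0=0 → after 3×micro: 0; S2 reads c2=1 → after 1×micro: 5 ⇒ (c0=0, c1=0, c2=5)
[Gauss-Seidel] macro 10: S0 reads c1=0 → after 2×micro: 2; S1 reads c0=2 → after 3×micro: -2; S2 reads c2=5 → after 1×micro: 1 ⇒ (c0=2, c1=-2, c2=1)

first divergence at macro-step: 1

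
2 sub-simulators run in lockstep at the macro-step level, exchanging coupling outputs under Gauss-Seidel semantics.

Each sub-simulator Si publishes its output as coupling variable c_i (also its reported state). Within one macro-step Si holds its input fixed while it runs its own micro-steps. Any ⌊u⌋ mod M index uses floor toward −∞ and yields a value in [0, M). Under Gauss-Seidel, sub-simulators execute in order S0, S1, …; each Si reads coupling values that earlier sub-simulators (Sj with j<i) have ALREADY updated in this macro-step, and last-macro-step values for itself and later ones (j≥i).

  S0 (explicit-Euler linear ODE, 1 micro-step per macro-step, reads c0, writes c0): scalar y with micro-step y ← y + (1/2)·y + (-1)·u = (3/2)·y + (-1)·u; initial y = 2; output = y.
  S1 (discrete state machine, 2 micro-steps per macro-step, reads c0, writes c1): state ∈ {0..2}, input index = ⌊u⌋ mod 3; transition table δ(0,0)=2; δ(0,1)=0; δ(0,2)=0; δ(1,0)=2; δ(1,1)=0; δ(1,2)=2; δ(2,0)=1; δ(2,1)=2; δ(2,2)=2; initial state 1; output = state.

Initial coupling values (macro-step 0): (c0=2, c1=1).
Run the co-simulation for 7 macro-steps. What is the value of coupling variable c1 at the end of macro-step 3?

c1 at macro-step 3 = 1

macro 1: S0 reads c0=2 → after 1×micro: 1; S1 reads c0=1 → after 2×micro: 0 ⇒ (c0=1, c1=0)
macro 2: S0 reads c0=1 → after 1×micro: 1/2; S1 reads c0=1/2 → after 2×micro: 1 ⇒ (c0=1/2, c1=1)
macro 3: S0 reads c0=1/2 → after 1×micro: 1/4; S1 reads c0=1/4 → after 2×micro: 1 ⇒ (c0=1/4, c1=1)
macro 4: S0 reads c0=1/4 → after 1×micro: 1/8; S1 reads c0=1/8 → after 2×micro: 1 ⇒ (c0=1/8, c1=1)
macro 5: S0 reads c0=1/8 → after 1×micro: 1/16; S1 reads c0=1/16 → after 2×micro: 1 ⇒ (c0=1/16, c1=1)
macro 6: S0 reads c0=1/16 → after 1×micro: 1/32; S1 reads c0=1/32 → after 2×micro: 1 ⇒ (c0=1/32, c1=1)
macro 7: S0 reads c0=1/32 → after 1×micro: 1/64; S1 reads c0=1/64 → after 2×micro: 1 ⇒ (c0=1/64, c1=1)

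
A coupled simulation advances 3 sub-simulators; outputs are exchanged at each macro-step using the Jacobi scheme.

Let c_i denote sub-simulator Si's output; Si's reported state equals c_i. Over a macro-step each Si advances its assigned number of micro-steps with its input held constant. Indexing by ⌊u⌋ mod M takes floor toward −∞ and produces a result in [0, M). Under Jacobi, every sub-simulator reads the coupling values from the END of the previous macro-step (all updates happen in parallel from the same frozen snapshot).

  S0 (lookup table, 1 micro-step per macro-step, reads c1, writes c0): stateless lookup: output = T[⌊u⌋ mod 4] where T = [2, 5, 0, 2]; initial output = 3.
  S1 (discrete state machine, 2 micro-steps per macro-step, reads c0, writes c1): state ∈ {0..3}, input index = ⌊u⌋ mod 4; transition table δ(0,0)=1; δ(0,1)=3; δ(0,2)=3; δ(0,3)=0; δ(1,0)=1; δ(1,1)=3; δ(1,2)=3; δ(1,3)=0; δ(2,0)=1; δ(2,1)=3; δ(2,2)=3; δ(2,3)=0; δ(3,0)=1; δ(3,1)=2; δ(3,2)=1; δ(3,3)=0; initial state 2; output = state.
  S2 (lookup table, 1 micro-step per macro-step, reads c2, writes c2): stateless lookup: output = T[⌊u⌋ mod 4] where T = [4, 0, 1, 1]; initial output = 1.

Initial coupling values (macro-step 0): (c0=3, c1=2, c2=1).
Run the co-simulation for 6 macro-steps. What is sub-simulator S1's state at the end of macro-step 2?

S1 state at macro-step 2 = 1

macro 1: S0 reads c1=2 → after 1×micro: 0; S1 reads c0=3 → after 2×micro: 0; S2 reads c2=1 → after 1×micro: 0 ⇒ (c0=0, c1=0, c2=0)
macro 2: S0 reads c1=0 → after 1×micro: 2; S1 reads c0=0 → after 2×micro: 1; S2 reads c2=0 → after 1×micro: 4 ⇒ (c0=2, c1=1, c2=4)
macro 3: S0 reads c1=1 → after 1×micro: 5; S1 reads c0=2 → after 2×micro: 1; S2 reads c2=4 → after 1×micro: 4 ⇒ (c0=5, c1=1, c2=4)
macro 4: S0 reads c1=1 → after 1×micro: 5; S1 reads c0=5 → after 2×micro: 2; S2 reads c2=4 → after 1×micro: 4 ⇒ (c0=5, c1=2, c2=4)
macro 5: S0 reads c1=2 → after 1×micro: 0; S1 reads c0=5 → after 2×micro: 2; S2 reads c2=4 → after 1×micro: 4 ⇒ (c0=0, c1=2, c2=4)
macro 6: S0 reads c1=2 → after 1×micro: 0; S1 reads c0=0 → after 2×micro: 1; S2 reads c2=4 → after 1×micro: 4 ⇒ (c0=0, c1=1, c2=4)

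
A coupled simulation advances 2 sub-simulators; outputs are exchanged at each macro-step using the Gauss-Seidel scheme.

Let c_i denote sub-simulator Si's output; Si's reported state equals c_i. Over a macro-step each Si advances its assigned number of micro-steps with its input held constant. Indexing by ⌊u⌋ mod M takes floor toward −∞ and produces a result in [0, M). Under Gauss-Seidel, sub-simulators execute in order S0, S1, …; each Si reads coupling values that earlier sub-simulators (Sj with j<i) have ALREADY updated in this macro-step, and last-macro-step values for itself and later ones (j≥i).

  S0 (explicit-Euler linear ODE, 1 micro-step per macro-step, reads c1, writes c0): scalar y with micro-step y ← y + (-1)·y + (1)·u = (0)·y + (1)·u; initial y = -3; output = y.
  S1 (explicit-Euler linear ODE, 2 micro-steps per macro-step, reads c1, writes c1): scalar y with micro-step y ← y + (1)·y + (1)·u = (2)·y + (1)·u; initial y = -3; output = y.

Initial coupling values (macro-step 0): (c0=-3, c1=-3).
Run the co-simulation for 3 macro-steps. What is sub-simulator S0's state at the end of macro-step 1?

macro 1: S0 reads c1=-3 → after 1×micro: -3; S1 reads c1=-3 → after 2×micro: -21 ⇒ (c0=-3, c1=-21)
macro 2: S0 reads c1=-21 → after 1×micro: -21; S1 reads c1=-21 → after 2×micro: -147 ⇒ (c0=-21, c1=-147)
macro 3: S0 reads c1=-147 → after 1×micro: -147; S1 reads c1=-147 → after 2×micro: -1029 ⇒ (c0=-147, c1=-1029)

S0 state at macro-step 1 = -3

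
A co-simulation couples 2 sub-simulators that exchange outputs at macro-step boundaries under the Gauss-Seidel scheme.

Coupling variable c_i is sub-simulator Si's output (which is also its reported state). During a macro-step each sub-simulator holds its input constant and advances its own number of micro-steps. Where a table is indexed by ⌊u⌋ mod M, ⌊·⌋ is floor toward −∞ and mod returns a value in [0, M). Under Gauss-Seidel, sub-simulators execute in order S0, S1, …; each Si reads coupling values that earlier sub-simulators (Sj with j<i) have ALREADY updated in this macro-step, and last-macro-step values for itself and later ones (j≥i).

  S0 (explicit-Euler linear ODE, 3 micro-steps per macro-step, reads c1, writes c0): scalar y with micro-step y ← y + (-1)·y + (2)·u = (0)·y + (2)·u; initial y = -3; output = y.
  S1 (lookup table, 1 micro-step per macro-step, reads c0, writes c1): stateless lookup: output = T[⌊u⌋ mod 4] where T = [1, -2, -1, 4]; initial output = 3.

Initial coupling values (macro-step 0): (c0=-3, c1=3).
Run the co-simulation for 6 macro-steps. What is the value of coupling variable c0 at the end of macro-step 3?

macro 1: S0 reads c1=3 → after 3×micro: 6; S1 reads c0=6 → after 1×micro: -1 ⇒ (c0=6, c1=-1)
macro 2: S0 reads c1=-1 → after 3×micro: -2; S1 reads c0=-2 → after 1×micro: -1 ⇒ (c0=-2, c1=-1)
macro 3: S0 reads c1=-1 → after 3×micro: -2; S1 reads c0=-2 → after 1×micro: -1 ⇒ (c0=-2, c1=-1)
macro 4: S0 reads c1=-1 → after 3×micro: -2; S1 reads c0=-2 → after 1×micro: -1 ⇒ (c0=-2, c1=-1)
macro 5: S0 reads c1=-1 → after 3×micro: -2; S1 reads c0=-2 → after 1×micro: -1 ⇒ (c0=-2, c1=-1)
macro 6: S0 reads c1=-1 → after 3×micro: -2; S1 reads c0=-2 → after 1×micro: -1 ⇒ (c0=-2, c1=-1)

c0 at macro-step 3 = -2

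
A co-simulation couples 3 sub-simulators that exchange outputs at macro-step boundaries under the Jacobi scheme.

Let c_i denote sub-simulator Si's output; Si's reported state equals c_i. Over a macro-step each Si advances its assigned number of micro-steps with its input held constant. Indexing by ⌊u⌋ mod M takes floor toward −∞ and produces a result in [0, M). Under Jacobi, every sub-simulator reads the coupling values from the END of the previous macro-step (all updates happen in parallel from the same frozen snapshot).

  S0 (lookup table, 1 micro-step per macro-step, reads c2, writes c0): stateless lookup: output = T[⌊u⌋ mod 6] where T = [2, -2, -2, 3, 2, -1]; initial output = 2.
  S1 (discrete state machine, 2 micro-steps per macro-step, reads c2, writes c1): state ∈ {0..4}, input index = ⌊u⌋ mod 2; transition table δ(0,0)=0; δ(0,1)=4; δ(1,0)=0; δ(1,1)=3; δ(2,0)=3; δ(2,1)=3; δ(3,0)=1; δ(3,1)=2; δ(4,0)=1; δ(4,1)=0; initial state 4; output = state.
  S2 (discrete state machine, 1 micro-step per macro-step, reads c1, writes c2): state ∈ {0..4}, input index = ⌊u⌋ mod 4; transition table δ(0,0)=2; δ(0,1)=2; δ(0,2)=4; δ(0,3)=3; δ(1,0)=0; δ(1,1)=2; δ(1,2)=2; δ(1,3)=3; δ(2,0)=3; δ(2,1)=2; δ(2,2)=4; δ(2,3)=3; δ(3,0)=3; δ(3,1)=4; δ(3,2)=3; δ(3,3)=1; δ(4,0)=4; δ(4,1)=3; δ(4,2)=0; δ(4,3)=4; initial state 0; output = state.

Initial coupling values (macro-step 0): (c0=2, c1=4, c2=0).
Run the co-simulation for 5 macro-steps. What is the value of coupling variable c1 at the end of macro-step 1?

c1 at macro-step 1 = 0

macro 1: S0 reads c2=0 → after 1×micro: 2; S1 reads c2=0 → after 2×micro: 0; S2 reads c1=4 → after 1×micro: 2 ⇒ (c0=2, c1=0, c2=2)
macro 2: S0 reads c2=2 → after 1×micro: -2; S1 reads c2=2 → after 2×micro: 0; S2 reads c1=0 → after 1×micro: 3 ⇒ (c0=-2, c1=0, c2=3)
macro 3: S0 reads c2=3 → after 1×micro: 3; S1 reads c2=3 → after 2×micro: 0; S2 reads c1=0 → after 1×micro: 3 ⇒ (c0=3, c1=0, c2=3)
macro 4: S0 reads c2=3 → after 1×micro: 3; S1 reads c2=3 → after 2×micro: 0; S2 reads c1=0 → after 1×micro: 3 ⇒ (c0=3, c1=0, c2=3)
macro 5: S0 reads c2=3 → after 1×micro: 3; S1 reads c2=3 → after 2×micro: 0; S2 reads c1=0 → after 1×micro: 3 ⇒ (c0=3, c1=0, c2=3)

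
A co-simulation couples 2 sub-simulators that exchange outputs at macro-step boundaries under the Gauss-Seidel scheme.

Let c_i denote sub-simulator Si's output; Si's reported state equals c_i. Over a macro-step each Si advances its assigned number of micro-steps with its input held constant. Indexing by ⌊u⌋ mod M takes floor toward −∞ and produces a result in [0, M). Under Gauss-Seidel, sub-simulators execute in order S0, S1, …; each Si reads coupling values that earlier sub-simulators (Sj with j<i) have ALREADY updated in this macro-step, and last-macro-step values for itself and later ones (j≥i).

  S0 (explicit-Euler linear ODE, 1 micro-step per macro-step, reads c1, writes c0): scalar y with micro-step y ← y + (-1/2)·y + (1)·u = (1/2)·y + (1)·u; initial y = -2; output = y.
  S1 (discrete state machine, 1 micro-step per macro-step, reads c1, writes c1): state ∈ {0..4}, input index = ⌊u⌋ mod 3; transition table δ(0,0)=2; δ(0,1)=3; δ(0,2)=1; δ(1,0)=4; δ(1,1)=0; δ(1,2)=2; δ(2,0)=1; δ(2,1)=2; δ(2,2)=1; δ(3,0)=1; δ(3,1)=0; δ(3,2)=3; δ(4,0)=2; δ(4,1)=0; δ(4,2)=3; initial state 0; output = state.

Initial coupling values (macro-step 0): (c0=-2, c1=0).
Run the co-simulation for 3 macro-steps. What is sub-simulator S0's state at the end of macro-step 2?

macro 1: S0 reads c1=0 → after 1×micro: -1; S1 reads c1=0 → after 1×micro: 2 ⇒ (c0=-1, c1=2)
macro 2: S0 reads c1=2 → after 1×micro: 3/2; S1 reads c1=2 → after 1×micro: 1 ⇒ (c0=3/2, c1=1)
macro 3: S0 reads c1=1 → after 1×micro: 7/4; S1 reads c1=1 → after 1×micro: 0 ⇒ (c0=7/4, c1=0)

S0 state at macro-step 2 = 3/2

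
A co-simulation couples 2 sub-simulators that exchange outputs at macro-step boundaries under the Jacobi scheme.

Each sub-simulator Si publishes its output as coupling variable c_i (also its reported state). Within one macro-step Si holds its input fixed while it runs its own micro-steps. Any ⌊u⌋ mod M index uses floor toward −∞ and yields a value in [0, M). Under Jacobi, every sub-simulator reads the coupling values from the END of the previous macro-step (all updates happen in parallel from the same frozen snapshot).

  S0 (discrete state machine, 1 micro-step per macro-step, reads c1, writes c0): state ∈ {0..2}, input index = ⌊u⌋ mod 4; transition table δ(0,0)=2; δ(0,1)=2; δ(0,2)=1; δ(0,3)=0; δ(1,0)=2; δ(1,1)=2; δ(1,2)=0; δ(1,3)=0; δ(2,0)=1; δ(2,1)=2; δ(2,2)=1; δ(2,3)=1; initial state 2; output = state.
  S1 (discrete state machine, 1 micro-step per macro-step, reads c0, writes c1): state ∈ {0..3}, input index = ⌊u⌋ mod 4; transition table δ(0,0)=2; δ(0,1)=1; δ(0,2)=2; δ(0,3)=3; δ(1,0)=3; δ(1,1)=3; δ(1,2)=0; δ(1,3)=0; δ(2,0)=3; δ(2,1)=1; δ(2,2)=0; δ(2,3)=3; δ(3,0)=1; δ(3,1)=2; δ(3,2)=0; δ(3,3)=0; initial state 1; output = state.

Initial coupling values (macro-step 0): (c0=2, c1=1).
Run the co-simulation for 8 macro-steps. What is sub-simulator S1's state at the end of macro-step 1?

macro 1: S0 reads c1=1 → after 1×micro: 2; S1 reads c0=2 → after 1×micro: 0 ⇒ (c0=2, c1=0)
macro 2: S0 reads c1=0 → after 1×micro: 1; S1 reads c0=2 → after 1×micro: 2 ⇒ (c0=1, c1=2)
macro 3: S0 reads c1=2 → after 1×micro: 0; S1 reads c0=1 → after 1×micro: 1 ⇒ (c0=0, c1=1)
macro 4: S0 reads c1=1 → after 1×micro: 2; S1 reads c0=0 → after 1×micro: 3 ⇒ (c0=2, c1=3)
macro 5: S0 reads c1=3 → after 1×micro: 1; S1 reads c0=2 → after 1×micro: 0 ⇒ (c0=1, c1=0)
macro 6: S0 reads c1=0 → after 1×micro: 2; S1 reads c0=1 → after 1×micro: 1 ⇒ (c0=2, c1=1)
macro 7: S0 reads c1=1 → after 1×micro: 2; S1 reads c0=2 → after 1×micro: 0 ⇒ (c0=2, c1=0)
macro 8: S0 reads c1=0 → after 1×micro: 1; S1 reads c0=2 → after 1×micro: 2 ⇒ (c0=1, c1=2)

S1 state at macro-step 1 = 0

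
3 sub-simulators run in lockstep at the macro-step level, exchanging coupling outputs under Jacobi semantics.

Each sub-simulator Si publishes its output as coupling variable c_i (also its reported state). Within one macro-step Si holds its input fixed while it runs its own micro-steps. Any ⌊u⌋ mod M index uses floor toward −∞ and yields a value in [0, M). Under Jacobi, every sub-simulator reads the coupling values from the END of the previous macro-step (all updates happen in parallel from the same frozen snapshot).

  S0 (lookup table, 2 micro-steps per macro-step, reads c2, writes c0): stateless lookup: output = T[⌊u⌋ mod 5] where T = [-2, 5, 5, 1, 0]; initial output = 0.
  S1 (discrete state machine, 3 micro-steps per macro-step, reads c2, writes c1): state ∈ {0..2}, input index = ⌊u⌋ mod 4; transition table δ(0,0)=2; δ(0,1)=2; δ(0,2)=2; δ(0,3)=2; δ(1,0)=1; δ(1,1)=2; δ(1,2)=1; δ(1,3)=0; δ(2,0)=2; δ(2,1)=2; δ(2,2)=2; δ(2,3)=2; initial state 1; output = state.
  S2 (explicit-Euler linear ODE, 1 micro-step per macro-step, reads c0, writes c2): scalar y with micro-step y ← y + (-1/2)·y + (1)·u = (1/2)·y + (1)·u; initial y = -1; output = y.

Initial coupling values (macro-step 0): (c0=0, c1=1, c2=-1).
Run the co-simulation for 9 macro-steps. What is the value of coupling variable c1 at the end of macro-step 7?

macro 1: S0 reads c2=-1 → after 2×micro: 0; S1 reads c2=-1 → after 3×micro: 2; S2 reads c0=0 → after 1×micro: -1/2 ⇒ (c0=0, c1=2, c2=-1/2)
macro 2: S0 reads c2=-1/2 → after 2×micro: 0; S1 reads c2=-1/2 → after 3×micro: 2; S2 reads c0=0 → after 1×micro: -1/4 ⇒ (c0=0, c1=2, c2=-1/4)
macro 3: S0 reads c2=-1/4 → after 2×micro: 0; S1 reads c2=-1/4 → after 3×micro: 2; S2 reads c0=0 → after 1×micro: -1/8 ⇒ (c0=0, c1=2, c2=-1/8)
macro 4: S0 reads c2=-1/8 → after 2×micro: 0; S1 reads c2=-1/8 → after 3×micro: 2; S2 reads c0=0 → after 1×micro: -1/16 ⇒ (c0=0, c1=2, c2=-1/16)
macro 5: S0 reads c2=-1/16 → after 2×micro: 0; S1 reads c2=-1/16 → after 3×micro: 2; S2 reads c0=0 → after 1×micro: -1/32 ⇒ (c0=0, c1=2, c2=-1/32)
macro 6: S0 reads c2=-1/32 → after 2×micro: 0; S1 reads c2=-1/32 → after 3×micro: 2; S2 reads c0=0 → after 1×micro: -1/64 ⇒ (c0=0, c1=2, c2=-1/64)
macro 7: S0 reads c2=-1/64 → after 2×micro: 0; S1 reads c2=-1/64 → after 3×micro: 2; S2 reads c0=0 → after 1×micro: -1/128 ⇒ (c0=0, c1=2, c2=-1/128)
macro 8: S0 reads c2=-1/128 → after 2×micro: 0; S1 reads c2=-1/128 → after 3×micro: 2; S2 reads c0=0 → after 1×micro: -1/256 ⇒ (c0=0, c1=2, c2=-1/256)
macro 9: S0 reads c2=-1/256 → after 2×micro: 0; S1 reads c2=-1/256 → after 3×micro: 2; S2 reads c0=0 → after 1×micro: -1/512 ⇒ (c0=0, c1=2, c2=-1/512)

c1 at macro-step 7 = 2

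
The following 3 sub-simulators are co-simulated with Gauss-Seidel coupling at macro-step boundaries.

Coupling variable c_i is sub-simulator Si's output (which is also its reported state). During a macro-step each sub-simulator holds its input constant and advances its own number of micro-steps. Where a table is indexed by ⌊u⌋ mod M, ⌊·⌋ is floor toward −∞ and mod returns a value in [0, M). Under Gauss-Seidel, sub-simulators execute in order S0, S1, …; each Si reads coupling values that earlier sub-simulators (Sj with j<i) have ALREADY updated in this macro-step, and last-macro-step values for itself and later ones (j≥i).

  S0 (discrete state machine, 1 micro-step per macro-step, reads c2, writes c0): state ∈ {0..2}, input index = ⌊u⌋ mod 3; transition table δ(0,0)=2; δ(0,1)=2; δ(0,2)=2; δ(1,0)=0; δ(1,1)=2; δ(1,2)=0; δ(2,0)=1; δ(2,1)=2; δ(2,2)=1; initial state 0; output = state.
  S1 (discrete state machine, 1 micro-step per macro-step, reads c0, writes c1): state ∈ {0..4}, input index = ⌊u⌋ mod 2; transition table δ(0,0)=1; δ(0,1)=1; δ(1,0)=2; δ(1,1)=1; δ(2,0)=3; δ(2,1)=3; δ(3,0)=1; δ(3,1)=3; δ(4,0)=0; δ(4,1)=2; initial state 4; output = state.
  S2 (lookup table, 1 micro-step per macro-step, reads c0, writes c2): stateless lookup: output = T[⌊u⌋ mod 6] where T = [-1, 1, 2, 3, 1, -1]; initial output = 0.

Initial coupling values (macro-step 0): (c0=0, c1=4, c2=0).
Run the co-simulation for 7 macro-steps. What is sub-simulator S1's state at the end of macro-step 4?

macro 1: S0 reads c2=0 → after 1×micro: 2; S1 reads c0=2 → after 1×micro: 0; S2 reads c0=2 → after 1×micro: 2 ⇒ (c0=2, c1=0, c2=2)
macro 2: S0 reads c2=2 → after 1×micro: 1; S1 reads c0=1 → after 1×micro: 1; S2 reads c0=1 → after 1×micro: 1 ⇒ (c0=1, c1=1, c2=1)
macro 3: S0 reads c2=1 → after 1×micro: 2; S1 reads c0=2 → after 1×micro: 2; S2 reads c0=2 → after 1×micro: 2 ⇒ (c0=2, c1=2, c2=2)
macro 4: S0 reads c2=2 → after 1×micro: 1; S1 reads c0=1 → after 1×micro: 3; S2 reads c0=1 → after 1×micro: 1 ⇒ (c0=1, c1=3, c2=1)
macro 5: S0 reads c2=1 → after 1×micro: 2; S1 reads c0=2 → after 1×micro: 1; S2 reads c0=2 → after 1×micro: 2 ⇒ (c0=2, c1=1, c2=2)
macro 6: S0 reads c2=2 → after 1×micro: 1; S1 reads c0=1 → after 1×micro: 1; S2 reads c0=1 → after 1×micro: 1 ⇒ (c0=1, c1=1, c2=1)
macro 7: S0 reads c2=1 → after 1×micro: 2; S1 reads c0=2 → after 1×micro: 2; S2 reads c0=2 → after 1×micro: 2 ⇒ (c0=2, c1=2, c2=2)

S1 state at macro-step 4 = 3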